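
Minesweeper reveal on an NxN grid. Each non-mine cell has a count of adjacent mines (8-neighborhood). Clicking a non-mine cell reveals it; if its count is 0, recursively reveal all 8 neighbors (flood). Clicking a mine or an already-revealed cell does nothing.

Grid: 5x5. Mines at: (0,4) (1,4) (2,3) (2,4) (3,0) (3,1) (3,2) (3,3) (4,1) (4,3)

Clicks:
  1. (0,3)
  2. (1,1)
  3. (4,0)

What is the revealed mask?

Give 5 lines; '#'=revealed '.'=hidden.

Answer: ####.
####.
###..
.....
#....

Derivation:
Click 1 (0,3) count=2: revealed 1 new [(0,3)] -> total=1
Click 2 (1,1) count=0: revealed 10 new [(0,0) (0,1) (0,2) (1,0) (1,1) (1,2) (1,3) (2,0) (2,1) (2,2)] -> total=11
Click 3 (4,0) count=3: revealed 1 new [(4,0)] -> total=12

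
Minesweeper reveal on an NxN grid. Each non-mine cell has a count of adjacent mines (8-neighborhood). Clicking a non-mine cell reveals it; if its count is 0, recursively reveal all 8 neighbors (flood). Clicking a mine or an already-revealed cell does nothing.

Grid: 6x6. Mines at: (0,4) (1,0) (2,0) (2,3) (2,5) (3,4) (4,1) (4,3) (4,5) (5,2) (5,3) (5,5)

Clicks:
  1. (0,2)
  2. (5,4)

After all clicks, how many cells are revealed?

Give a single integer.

Click 1 (0,2) count=0: revealed 6 new [(0,1) (0,2) (0,3) (1,1) (1,2) (1,3)] -> total=6
Click 2 (5,4) count=4: revealed 1 new [(5,4)] -> total=7

Answer: 7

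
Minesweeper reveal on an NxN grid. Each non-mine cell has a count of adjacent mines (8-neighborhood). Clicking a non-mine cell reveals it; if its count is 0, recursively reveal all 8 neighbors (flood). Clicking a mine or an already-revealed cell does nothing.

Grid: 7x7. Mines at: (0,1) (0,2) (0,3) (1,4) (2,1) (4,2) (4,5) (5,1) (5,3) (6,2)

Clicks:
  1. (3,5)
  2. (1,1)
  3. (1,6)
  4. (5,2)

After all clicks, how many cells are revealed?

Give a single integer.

Answer: 10

Derivation:
Click 1 (3,5) count=1: revealed 1 new [(3,5)] -> total=1
Click 2 (1,1) count=3: revealed 1 new [(1,1)] -> total=2
Click 3 (1,6) count=0: revealed 7 new [(0,5) (0,6) (1,5) (1,6) (2,5) (2,6) (3,6)] -> total=9
Click 4 (5,2) count=4: revealed 1 new [(5,2)] -> total=10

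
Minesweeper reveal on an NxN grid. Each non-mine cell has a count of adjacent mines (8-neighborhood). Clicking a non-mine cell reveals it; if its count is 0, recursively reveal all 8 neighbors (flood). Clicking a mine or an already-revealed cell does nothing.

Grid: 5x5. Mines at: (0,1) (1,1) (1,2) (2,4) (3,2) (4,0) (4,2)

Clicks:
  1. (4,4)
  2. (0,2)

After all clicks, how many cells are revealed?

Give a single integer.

Click 1 (4,4) count=0: revealed 4 new [(3,3) (3,4) (4,3) (4,4)] -> total=4
Click 2 (0,2) count=3: revealed 1 new [(0,2)] -> total=5

Answer: 5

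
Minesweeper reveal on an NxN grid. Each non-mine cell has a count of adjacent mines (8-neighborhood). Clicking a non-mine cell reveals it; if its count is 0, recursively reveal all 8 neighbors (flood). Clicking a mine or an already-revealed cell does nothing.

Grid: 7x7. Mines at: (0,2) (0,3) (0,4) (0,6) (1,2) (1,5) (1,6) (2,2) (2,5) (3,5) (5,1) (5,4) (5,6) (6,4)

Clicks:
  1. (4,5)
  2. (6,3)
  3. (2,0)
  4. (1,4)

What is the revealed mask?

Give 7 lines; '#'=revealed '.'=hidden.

Click 1 (4,5) count=3: revealed 1 new [(4,5)] -> total=1
Click 2 (6,3) count=2: revealed 1 new [(6,3)] -> total=2
Click 3 (2,0) count=0: revealed 10 new [(0,0) (0,1) (1,0) (1,1) (2,0) (2,1) (3,0) (3,1) (4,0) (4,1)] -> total=12
Click 4 (1,4) count=4: revealed 1 new [(1,4)] -> total=13

Answer: ##.....
##..#..
##.....
##.....
##...#.
.......
...#...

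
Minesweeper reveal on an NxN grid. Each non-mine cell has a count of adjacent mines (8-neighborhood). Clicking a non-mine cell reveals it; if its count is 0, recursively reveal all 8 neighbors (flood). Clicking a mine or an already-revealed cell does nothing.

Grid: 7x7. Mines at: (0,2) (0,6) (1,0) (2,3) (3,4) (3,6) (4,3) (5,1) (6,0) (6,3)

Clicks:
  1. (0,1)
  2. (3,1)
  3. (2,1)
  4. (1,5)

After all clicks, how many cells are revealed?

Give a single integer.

Answer: 11

Derivation:
Click 1 (0,1) count=2: revealed 1 new [(0,1)] -> total=1
Click 2 (3,1) count=0: revealed 9 new [(2,0) (2,1) (2,2) (3,0) (3,1) (3,2) (4,0) (4,1) (4,2)] -> total=10
Click 3 (2,1) count=1: revealed 0 new [(none)] -> total=10
Click 4 (1,5) count=1: revealed 1 new [(1,5)] -> total=11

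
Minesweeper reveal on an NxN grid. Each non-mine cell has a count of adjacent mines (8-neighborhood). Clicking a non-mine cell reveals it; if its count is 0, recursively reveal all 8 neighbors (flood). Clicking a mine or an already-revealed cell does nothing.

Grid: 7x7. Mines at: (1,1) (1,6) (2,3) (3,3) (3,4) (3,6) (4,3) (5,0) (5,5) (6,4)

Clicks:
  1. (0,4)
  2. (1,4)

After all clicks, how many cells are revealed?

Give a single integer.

Click 1 (0,4) count=0: revealed 8 new [(0,2) (0,3) (0,4) (0,5) (1,2) (1,3) (1,4) (1,5)] -> total=8
Click 2 (1,4) count=1: revealed 0 new [(none)] -> total=8

Answer: 8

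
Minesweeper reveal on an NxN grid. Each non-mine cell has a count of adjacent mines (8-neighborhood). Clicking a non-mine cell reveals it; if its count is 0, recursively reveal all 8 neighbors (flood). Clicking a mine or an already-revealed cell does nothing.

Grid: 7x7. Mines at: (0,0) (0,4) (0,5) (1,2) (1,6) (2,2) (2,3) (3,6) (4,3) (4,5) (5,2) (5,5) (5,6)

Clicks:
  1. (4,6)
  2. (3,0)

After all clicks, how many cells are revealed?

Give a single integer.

Click 1 (4,6) count=4: revealed 1 new [(4,6)] -> total=1
Click 2 (3,0) count=0: revealed 12 new [(1,0) (1,1) (2,0) (2,1) (3,0) (3,1) (4,0) (4,1) (5,0) (5,1) (6,0) (6,1)] -> total=13

Answer: 13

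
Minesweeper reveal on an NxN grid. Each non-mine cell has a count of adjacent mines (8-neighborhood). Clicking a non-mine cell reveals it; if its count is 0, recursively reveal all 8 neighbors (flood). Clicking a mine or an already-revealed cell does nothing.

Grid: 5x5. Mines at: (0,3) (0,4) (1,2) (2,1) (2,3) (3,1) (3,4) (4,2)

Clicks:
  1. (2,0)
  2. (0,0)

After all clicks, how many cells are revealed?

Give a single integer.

Click 1 (2,0) count=2: revealed 1 new [(2,0)] -> total=1
Click 2 (0,0) count=0: revealed 4 new [(0,0) (0,1) (1,0) (1,1)] -> total=5

Answer: 5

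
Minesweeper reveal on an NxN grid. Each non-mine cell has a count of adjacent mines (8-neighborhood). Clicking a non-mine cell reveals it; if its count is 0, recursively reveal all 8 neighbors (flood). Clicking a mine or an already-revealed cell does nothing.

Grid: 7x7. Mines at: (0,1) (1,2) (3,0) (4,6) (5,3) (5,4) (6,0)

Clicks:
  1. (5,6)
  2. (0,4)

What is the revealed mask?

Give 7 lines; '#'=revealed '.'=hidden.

Answer: ...####
...####
.######
.######
.#####.
......#
.......

Derivation:
Click 1 (5,6) count=1: revealed 1 new [(5,6)] -> total=1
Click 2 (0,4) count=0: revealed 25 new [(0,3) (0,4) (0,5) (0,6) (1,3) (1,4) (1,5) (1,6) (2,1) (2,2) (2,3) (2,4) (2,5) (2,6) (3,1) (3,2) (3,3) (3,4) (3,5) (3,6) (4,1) (4,2) (4,3) (4,4) (4,5)] -> total=26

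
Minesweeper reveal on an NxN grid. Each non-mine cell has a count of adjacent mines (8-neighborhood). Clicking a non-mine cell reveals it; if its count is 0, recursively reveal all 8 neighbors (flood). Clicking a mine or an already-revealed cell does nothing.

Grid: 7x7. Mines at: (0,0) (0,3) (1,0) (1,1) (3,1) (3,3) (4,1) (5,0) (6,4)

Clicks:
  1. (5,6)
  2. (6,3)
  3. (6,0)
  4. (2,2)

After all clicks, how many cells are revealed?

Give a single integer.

Answer: 23

Derivation:
Click 1 (5,6) count=0: revealed 20 new [(0,4) (0,5) (0,6) (1,4) (1,5) (1,6) (2,4) (2,5) (2,6) (3,4) (3,5) (3,6) (4,4) (4,5) (4,6) (5,4) (5,5) (5,6) (6,5) (6,6)] -> total=20
Click 2 (6,3) count=1: revealed 1 new [(6,3)] -> total=21
Click 3 (6,0) count=1: revealed 1 new [(6,0)] -> total=22
Click 4 (2,2) count=3: revealed 1 new [(2,2)] -> total=23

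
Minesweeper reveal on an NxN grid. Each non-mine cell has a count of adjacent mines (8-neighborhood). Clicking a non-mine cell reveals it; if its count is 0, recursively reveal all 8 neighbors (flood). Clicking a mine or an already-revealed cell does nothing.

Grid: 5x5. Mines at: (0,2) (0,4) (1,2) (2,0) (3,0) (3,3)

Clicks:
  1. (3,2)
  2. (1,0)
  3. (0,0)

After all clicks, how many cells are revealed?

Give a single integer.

Answer: 5

Derivation:
Click 1 (3,2) count=1: revealed 1 new [(3,2)] -> total=1
Click 2 (1,0) count=1: revealed 1 new [(1,0)] -> total=2
Click 3 (0,0) count=0: revealed 3 new [(0,0) (0,1) (1,1)] -> total=5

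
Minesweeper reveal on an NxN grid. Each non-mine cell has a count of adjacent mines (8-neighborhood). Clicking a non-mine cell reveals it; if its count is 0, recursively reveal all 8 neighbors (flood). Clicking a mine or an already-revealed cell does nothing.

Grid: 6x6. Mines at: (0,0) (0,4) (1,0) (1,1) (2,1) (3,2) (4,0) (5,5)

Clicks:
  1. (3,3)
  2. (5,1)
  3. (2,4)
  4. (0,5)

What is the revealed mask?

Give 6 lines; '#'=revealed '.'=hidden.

Answer: .....#
...###
...###
...###
...###
.#....

Derivation:
Click 1 (3,3) count=1: revealed 1 new [(3,3)] -> total=1
Click 2 (5,1) count=1: revealed 1 new [(5,1)] -> total=2
Click 3 (2,4) count=0: revealed 11 new [(1,3) (1,4) (1,5) (2,3) (2,4) (2,5) (3,4) (3,5) (4,3) (4,4) (4,5)] -> total=13
Click 4 (0,5) count=1: revealed 1 new [(0,5)] -> total=14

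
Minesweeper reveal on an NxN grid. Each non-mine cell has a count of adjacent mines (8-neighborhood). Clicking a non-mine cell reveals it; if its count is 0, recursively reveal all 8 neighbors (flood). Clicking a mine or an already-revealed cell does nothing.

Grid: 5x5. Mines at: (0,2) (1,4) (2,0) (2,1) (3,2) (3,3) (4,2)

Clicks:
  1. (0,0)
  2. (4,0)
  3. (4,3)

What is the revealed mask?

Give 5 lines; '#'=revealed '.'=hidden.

Answer: ##...
##...
.....
##...
##.#.

Derivation:
Click 1 (0,0) count=0: revealed 4 new [(0,0) (0,1) (1,0) (1,1)] -> total=4
Click 2 (4,0) count=0: revealed 4 new [(3,0) (3,1) (4,0) (4,1)] -> total=8
Click 3 (4,3) count=3: revealed 1 new [(4,3)] -> total=9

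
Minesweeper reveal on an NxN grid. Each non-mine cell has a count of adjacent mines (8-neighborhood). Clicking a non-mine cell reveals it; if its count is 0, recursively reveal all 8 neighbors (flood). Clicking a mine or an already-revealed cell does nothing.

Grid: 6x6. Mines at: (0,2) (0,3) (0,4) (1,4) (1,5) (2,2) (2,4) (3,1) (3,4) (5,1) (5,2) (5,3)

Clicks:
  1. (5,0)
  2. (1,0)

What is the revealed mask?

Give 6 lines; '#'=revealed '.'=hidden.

Answer: ##....
##....
##....
......
......
#.....

Derivation:
Click 1 (5,0) count=1: revealed 1 new [(5,0)] -> total=1
Click 2 (1,0) count=0: revealed 6 new [(0,0) (0,1) (1,0) (1,1) (2,0) (2,1)] -> total=7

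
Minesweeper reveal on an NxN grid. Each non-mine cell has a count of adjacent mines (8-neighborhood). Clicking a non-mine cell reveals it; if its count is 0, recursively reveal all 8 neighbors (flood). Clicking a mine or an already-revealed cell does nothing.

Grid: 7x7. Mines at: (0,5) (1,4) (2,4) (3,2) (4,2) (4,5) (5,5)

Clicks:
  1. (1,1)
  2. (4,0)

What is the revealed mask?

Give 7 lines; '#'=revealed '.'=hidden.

Click 1 (1,1) count=0: revealed 26 new [(0,0) (0,1) (0,2) (0,3) (1,0) (1,1) (1,2) (1,3) (2,0) (2,1) (2,2) (2,3) (3,0) (3,1) (4,0) (4,1) (5,0) (5,1) (5,2) (5,3) (5,4) (6,0) (6,1) (6,2) (6,3) (6,4)] -> total=26
Click 2 (4,0) count=0: revealed 0 new [(none)] -> total=26

Answer: ####...
####...
####...
##.....
##.....
#####..
#####..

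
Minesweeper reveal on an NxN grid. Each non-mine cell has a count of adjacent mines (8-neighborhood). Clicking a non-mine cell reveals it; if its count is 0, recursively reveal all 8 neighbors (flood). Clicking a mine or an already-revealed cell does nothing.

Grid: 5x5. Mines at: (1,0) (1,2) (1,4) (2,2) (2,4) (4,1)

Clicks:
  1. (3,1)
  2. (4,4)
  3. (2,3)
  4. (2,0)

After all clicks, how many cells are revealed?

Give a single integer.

Answer: 9

Derivation:
Click 1 (3,1) count=2: revealed 1 new [(3,1)] -> total=1
Click 2 (4,4) count=0: revealed 6 new [(3,2) (3,3) (3,4) (4,2) (4,3) (4,4)] -> total=7
Click 3 (2,3) count=4: revealed 1 new [(2,3)] -> total=8
Click 4 (2,0) count=1: revealed 1 new [(2,0)] -> total=9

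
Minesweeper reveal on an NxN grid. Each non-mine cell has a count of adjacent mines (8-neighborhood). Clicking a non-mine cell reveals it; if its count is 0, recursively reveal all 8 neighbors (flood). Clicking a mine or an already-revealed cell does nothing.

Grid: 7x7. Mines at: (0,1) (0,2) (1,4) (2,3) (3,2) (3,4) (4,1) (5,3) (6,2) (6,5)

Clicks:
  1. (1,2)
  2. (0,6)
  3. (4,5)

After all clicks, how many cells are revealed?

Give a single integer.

Answer: 13

Derivation:
Click 1 (1,2) count=3: revealed 1 new [(1,2)] -> total=1
Click 2 (0,6) count=0: revealed 12 new [(0,5) (0,6) (1,5) (1,6) (2,5) (2,6) (3,5) (3,6) (4,5) (4,6) (5,5) (5,6)] -> total=13
Click 3 (4,5) count=1: revealed 0 new [(none)] -> total=13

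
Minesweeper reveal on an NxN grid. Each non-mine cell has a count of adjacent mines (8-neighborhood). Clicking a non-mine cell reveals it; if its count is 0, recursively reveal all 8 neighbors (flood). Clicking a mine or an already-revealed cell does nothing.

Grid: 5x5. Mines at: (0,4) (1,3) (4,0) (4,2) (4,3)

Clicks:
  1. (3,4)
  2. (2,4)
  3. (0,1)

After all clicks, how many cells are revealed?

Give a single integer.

Answer: 14

Derivation:
Click 1 (3,4) count=1: revealed 1 new [(3,4)] -> total=1
Click 2 (2,4) count=1: revealed 1 new [(2,4)] -> total=2
Click 3 (0,1) count=0: revealed 12 new [(0,0) (0,1) (0,2) (1,0) (1,1) (1,2) (2,0) (2,1) (2,2) (3,0) (3,1) (3,2)] -> total=14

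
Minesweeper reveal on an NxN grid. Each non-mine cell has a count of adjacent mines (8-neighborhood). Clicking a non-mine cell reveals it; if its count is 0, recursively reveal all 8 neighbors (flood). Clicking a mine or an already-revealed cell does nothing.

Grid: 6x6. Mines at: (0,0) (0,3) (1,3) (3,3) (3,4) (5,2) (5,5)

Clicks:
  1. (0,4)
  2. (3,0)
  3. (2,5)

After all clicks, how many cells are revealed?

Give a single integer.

Click 1 (0,4) count=2: revealed 1 new [(0,4)] -> total=1
Click 2 (3,0) count=0: revealed 14 new [(1,0) (1,1) (1,2) (2,0) (2,1) (2,2) (3,0) (3,1) (3,2) (4,0) (4,1) (4,2) (5,0) (5,1)] -> total=15
Click 3 (2,5) count=1: revealed 1 new [(2,5)] -> total=16

Answer: 16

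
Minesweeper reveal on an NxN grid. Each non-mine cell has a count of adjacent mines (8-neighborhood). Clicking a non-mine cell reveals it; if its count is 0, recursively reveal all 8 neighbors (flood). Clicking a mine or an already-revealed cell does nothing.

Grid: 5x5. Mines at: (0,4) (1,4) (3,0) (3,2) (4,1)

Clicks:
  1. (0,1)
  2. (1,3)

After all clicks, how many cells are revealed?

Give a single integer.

Answer: 12

Derivation:
Click 1 (0,1) count=0: revealed 12 new [(0,0) (0,1) (0,2) (0,3) (1,0) (1,1) (1,2) (1,3) (2,0) (2,1) (2,2) (2,3)] -> total=12
Click 2 (1,3) count=2: revealed 0 new [(none)] -> total=12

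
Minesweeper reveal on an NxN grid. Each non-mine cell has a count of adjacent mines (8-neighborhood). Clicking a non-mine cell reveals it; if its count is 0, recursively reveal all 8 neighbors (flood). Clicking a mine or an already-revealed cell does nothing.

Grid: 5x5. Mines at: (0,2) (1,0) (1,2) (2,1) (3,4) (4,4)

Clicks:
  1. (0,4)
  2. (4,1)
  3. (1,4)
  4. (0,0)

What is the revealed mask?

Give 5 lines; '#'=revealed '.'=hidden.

Click 1 (0,4) count=0: revealed 6 new [(0,3) (0,4) (1,3) (1,4) (2,3) (2,4)] -> total=6
Click 2 (4,1) count=0: revealed 8 new [(3,0) (3,1) (3,2) (3,3) (4,0) (4,1) (4,2) (4,3)] -> total=14
Click 3 (1,4) count=0: revealed 0 new [(none)] -> total=14
Click 4 (0,0) count=1: revealed 1 new [(0,0)] -> total=15

Answer: #..##
...##
...##
####.
####.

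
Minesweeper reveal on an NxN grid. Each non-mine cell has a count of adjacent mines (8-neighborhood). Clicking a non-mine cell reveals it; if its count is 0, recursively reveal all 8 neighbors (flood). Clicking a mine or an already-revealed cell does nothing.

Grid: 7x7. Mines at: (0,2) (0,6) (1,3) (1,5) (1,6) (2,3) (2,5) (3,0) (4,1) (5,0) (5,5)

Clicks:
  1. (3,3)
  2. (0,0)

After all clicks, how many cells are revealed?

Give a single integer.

Answer: 7

Derivation:
Click 1 (3,3) count=1: revealed 1 new [(3,3)] -> total=1
Click 2 (0,0) count=0: revealed 6 new [(0,0) (0,1) (1,0) (1,1) (2,0) (2,1)] -> total=7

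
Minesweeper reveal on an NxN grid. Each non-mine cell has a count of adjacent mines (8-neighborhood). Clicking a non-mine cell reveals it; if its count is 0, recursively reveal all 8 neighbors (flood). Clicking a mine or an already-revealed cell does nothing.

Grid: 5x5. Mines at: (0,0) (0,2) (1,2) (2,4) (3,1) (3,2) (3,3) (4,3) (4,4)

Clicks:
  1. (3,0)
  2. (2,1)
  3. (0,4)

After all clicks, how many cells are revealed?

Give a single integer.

Click 1 (3,0) count=1: revealed 1 new [(3,0)] -> total=1
Click 2 (2,1) count=3: revealed 1 new [(2,1)] -> total=2
Click 3 (0,4) count=0: revealed 4 new [(0,3) (0,4) (1,3) (1,4)] -> total=6

Answer: 6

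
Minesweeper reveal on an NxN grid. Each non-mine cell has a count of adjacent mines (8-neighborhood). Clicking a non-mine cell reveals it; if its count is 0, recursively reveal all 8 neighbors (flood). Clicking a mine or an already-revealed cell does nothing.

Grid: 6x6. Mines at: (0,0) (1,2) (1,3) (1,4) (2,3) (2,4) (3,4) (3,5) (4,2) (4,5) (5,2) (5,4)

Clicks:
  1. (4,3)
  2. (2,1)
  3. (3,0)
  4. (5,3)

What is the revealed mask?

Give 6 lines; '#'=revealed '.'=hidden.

Answer: ......
##....
##....
##....
##.#..
##.#..

Derivation:
Click 1 (4,3) count=4: revealed 1 new [(4,3)] -> total=1
Click 2 (2,1) count=1: revealed 1 new [(2,1)] -> total=2
Click 3 (3,0) count=0: revealed 9 new [(1,0) (1,1) (2,0) (3,0) (3,1) (4,0) (4,1) (5,0) (5,1)] -> total=11
Click 4 (5,3) count=3: revealed 1 new [(5,3)] -> total=12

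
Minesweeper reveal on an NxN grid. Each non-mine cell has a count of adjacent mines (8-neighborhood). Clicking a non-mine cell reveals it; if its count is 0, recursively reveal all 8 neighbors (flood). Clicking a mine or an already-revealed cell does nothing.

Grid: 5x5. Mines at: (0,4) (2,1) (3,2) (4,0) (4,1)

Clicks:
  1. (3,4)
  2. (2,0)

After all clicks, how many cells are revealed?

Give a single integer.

Answer: 9

Derivation:
Click 1 (3,4) count=0: revealed 8 new [(1,3) (1,4) (2,3) (2,4) (3,3) (3,4) (4,3) (4,4)] -> total=8
Click 2 (2,0) count=1: revealed 1 new [(2,0)] -> total=9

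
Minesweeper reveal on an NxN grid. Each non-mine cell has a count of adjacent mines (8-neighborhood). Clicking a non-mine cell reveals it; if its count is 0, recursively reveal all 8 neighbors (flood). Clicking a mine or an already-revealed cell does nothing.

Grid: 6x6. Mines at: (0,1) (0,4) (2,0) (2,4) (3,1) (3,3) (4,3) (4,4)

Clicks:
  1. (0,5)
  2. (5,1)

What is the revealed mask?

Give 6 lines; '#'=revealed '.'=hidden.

Click 1 (0,5) count=1: revealed 1 new [(0,5)] -> total=1
Click 2 (5,1) count=0: revealed 6 new [(4,0) (4,1) (4,2) (5,0) (5,1) (5,2)] -> total=7

Answer: .....#
......
......
......
###...
###...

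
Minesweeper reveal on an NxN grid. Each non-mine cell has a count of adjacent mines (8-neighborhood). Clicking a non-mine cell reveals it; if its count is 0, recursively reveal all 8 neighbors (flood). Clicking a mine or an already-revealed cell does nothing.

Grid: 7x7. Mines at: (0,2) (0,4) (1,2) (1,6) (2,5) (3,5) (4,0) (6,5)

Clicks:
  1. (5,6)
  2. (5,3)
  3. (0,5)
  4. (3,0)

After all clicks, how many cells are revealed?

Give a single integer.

Answer: 25

Derivation:
Click 1 (5,6) count=1: revealed 1 new [(5,6)] -> total=1
Click 2 (5,3) count=0: revealed 22 new [(2,1) (2,2) (2,3) (2,4) (3,1) (3,2) (3,3) (3,4) (4,1) (4,2) (4,3) (4,4) (5,0) (5,1) (5,2) (5,3) (5,4) (6,0) (6,1) (6,2) (6,3) (6,4)] -> total=23
Click 3 (0,5) count=2: revealed 1 new [(0,5)] -> total=24
Click 4 (3,0) count=1: revealed 1 new [(3,0)] -> total=25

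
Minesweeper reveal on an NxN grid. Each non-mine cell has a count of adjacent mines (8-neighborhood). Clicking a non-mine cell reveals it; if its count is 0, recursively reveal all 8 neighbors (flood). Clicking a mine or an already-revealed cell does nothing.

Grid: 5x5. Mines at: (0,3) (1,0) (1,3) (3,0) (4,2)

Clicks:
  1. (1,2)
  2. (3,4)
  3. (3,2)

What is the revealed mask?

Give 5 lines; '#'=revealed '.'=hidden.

Click 1 (1,2) count=2: revealed 1 new [(1,2)] -> total=1
Click 2 (3,4) count=0: revealed 6 new [(2,3) (2,4) (3,3) (3,4) (4,3) (4,4)] -> total=7
Click 3 (3,2) count=1: revealed 1 new [(3,2)] -> total=8

Answer: .....
..#..
...##
..###
...##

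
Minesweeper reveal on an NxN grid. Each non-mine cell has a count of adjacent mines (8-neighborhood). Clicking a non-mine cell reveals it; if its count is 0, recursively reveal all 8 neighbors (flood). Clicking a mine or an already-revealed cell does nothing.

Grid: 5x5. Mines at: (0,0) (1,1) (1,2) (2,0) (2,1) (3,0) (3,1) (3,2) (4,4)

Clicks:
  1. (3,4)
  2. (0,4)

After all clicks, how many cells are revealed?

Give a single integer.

Answer: 8

Derivation:
Click 1 (3,4) count=1: revealed 1 new [(3,4)] -> total=1
Click 2 (0,4) count=0: revealed 7 new [(0,3) (0,4) (1,3) (1,4) (2,3) (2,4) (3,3)] -> total=8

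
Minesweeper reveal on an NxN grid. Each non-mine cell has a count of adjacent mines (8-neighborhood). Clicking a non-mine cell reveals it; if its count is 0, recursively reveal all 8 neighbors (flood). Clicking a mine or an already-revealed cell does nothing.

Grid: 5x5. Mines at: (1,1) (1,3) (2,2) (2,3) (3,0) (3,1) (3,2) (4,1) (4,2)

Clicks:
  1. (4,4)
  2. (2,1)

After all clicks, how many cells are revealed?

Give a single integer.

Click 1 (4,4) count=0: revealed 4 new [(3,3) (3,4) (4,3) (4,4)] -> total=4
Click 2 (2,1) count=5: revealed 1 new [(2,1)] -> total=5

Answer: 5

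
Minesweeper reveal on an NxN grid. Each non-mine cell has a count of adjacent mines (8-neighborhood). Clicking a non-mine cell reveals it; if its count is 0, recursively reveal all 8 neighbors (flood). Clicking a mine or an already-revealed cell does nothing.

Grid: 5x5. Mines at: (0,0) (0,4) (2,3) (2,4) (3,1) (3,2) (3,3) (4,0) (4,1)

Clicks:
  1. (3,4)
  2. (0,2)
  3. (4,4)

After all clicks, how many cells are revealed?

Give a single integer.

Click 1 (3,4) count=3: revealed 1 new [(3,4)] -> total=1
Click 2 (0,2) count=0: revealed 6 new [(0,1) (0,2) (0,3) (1,1) (1,2) (1,3)] -> total=7
Click 3 (4,4) count=1: revealed 1 new [(4,4)] -> total=8

Answer: 8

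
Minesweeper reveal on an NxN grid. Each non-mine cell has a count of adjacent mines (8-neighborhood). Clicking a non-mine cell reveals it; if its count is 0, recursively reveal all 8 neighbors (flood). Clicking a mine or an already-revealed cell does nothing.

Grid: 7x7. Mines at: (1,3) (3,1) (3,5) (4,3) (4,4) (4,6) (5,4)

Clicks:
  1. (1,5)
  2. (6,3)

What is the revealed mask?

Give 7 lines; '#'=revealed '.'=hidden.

Click 1 (1,5) count=0: revealed 9 new [(0,4) (0,5) (0,6) (1,4) (1,5) (1,6) (2,4) (2,5) (2,6)] -> total=9
Click 2 (6,3) count=1: revealed 1 new [(6,3)] -> total=10

Answer: ....###
....###
....###
.......
.......
.......
...#...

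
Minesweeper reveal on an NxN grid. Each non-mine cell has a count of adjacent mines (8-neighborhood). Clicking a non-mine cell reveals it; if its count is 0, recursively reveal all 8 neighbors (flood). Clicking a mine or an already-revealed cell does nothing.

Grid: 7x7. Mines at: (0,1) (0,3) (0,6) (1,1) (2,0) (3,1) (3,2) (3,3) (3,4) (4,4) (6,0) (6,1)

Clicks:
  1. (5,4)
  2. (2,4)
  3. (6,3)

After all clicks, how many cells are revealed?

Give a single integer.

Click 1 (5,4) count=1: revealed 1 new [(5,4)] -> total=1
Click 2 (2,4) count=2: revealed 1 new [(2,4)] -> total=2
Click 3 (6,3) count=0: revealed 17 new [(1,5) (1,6) (2,5) (2,6) (3,5) (3,6) (4,5) (4,6) (5,2) (5,3) (5,5) (5,6) (6,2) (6,3) (6,4) (6,5) (6,6)] -> total=19

Answer: 19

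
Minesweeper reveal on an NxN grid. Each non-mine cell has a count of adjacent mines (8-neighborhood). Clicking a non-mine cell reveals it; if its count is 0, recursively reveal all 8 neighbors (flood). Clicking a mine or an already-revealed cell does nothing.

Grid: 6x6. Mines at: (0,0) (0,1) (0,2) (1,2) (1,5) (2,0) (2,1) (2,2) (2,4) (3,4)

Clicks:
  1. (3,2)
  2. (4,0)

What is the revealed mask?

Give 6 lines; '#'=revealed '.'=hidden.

Answer: ......
......
......
####..
######
######

Derivation:
Click 1 (3,2) count=2: revealed 1 new [(3,2)] -> total=1
Click 2 (4,0) count=0: revealed 15 new [(3,0) (3,1) (3,3) (4,0) (4,1) (4,2) (4,3) (4,4) (4,5) (5,0) (5,1) (5,2) (5,3) (5,4) (5,5)] -> total=16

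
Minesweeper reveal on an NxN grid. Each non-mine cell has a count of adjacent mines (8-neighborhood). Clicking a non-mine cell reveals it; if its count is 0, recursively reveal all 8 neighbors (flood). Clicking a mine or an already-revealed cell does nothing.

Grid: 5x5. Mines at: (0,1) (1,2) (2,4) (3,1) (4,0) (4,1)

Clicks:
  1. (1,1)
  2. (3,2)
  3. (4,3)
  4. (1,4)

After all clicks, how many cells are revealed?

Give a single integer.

Click 1 (1,1) count=2: revealed 1 new [(1,1)] -> total=1
Click 2 (3,2) count=2: revealed 1 new [(3,2)] -> total=2
Click 3 (4,3) count=0: revealed 5 new [(3,3) (3,4) (4,2) (4,3) (4,4)] -> total=7
Click 4 (1,4) count=1: revealed 1 new [(1,4)] -> total=8

Answer: 8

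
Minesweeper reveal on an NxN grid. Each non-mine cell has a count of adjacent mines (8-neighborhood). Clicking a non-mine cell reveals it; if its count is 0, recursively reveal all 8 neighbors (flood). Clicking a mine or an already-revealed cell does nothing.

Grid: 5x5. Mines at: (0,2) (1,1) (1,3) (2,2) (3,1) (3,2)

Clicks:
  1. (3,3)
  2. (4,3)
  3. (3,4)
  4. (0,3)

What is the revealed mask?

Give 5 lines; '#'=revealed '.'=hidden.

Answer: ...#.
.....
...##
...##
...##

Derivation:
Click 1 (3,3) count=2: revealed 1 new [(3,3)] -> total=1
Click 2 (4,3) count=1: revealed 1 new [(4,3)] -> total=2
Click 3 (3,4) count=0: revealed 4 new [(2,3) (2,4) (3,4) (4,4)] -> total=6
Click 4 (0,3) count=2: revealed 1 new [(0,3)] -> total=7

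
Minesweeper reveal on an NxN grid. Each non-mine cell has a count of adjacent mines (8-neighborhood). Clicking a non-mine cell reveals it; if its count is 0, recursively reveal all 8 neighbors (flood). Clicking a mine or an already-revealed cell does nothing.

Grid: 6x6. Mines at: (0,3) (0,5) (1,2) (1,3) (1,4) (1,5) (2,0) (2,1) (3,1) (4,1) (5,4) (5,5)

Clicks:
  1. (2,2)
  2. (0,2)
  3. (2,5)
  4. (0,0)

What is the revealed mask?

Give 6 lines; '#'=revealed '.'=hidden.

Answer: ###...
##....
..#..#
......
......
......

Derivation:
Click 1 (2,2) count=4: revealed 1 new [(2,2)] -> total=1
Click 2 (0,2) count=3: revealed 1 new [(0,2)] -> total=2
Click 3 (2,5) count=2: revealed 1 new [(2,5)] -> total=3
Click 4 (0,0) count=0: revealed 4 new [(0,0) (0,1) (1,0) (1,1)] -> total=7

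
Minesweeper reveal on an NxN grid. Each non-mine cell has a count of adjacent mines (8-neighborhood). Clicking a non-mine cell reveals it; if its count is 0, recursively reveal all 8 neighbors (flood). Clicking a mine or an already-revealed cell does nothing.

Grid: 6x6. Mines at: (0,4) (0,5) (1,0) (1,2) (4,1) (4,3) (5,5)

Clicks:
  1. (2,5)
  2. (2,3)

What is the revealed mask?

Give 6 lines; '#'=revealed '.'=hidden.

Click 1 (2,5) count=0: revealed 11 new [(1,3) (1,4) (1,5) (2,3) (2,4) (2,5) (3,3) (3,4) (3,5) (4,4) (4,5)] -> total=11
Click 2 (2,3) count=1: revealed 0 new [(none)] -> total=11

Answer: ......
...###
...###
...###
....##
......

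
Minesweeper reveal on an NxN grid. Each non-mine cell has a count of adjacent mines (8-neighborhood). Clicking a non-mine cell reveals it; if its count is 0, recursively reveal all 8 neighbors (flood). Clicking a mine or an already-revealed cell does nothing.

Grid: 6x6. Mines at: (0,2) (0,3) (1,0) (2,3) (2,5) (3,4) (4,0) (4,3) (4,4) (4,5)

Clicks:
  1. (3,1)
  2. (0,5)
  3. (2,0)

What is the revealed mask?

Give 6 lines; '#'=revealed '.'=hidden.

Answer: ....##
....##
#.....
.#....
......
......

Derivation:
Click 1 (3,1) count=1: revealed 1 new [(3,1)] -> total=1
Click 2 (0,5) count=0: revealed 4 new [(0,4) (0,5) (1,4) (1,5)] -> total=5
Click 3 (2,0) count=1: revealed 1 new [(2,0)] -> total=6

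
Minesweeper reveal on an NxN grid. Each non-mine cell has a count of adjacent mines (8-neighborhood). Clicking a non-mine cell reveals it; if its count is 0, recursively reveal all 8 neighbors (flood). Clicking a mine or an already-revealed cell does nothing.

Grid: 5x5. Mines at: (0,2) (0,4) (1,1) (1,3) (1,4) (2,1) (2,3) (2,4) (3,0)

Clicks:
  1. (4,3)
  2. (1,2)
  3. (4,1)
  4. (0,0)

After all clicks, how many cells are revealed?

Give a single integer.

Answer: 10

Derivation:
Click 1 (4,3) count=0: revealed 8 new [(3,1) (3,2) (3,3) (3,4) (4,1) (4,2) (4,3) (4,4)] -> total=8
Click 2 (1,2) count=5: revealed 1 new [(1,2)] -> total=9
Click 3 (4,1) count=1: revealed 0 new [(none)] -> total=9
Click 4 (0,0) count=1: revealed 1 new [(0,0)] -> total=10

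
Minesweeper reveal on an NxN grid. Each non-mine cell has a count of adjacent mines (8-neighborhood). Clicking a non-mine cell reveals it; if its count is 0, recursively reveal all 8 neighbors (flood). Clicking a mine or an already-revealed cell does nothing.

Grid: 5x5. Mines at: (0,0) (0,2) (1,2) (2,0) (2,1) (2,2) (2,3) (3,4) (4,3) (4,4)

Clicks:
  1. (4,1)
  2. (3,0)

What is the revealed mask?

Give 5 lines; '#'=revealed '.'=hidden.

Click 1 (4,1) count=0: revealed 6 new [(3,0) (3,1) (3,2) (4,0) (4,1) (4,2)] -> total=6
Click 2 (3,0) count=2: revealed 0 new [(none)] -> total=6

Answer: .....
.....
.....
###..
###..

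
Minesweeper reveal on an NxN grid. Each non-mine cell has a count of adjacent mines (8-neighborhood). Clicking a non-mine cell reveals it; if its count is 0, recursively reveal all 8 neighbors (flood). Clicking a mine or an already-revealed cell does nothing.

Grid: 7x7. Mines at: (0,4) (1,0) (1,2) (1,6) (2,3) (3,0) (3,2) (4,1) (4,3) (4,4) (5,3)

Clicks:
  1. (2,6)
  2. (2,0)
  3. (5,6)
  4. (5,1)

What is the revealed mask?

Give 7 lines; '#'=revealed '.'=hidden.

Click 1 (2,6) count=1: revealed 1 new [(2,6)] -> total=1
Click 2 (2,0) count=2: revealed 1 new [(2,0)] -> total=2
Click 3 (5,6) count=0: revealed 11 new [(2,5) (3,5) (3,6) (4,5) (4,6) (5,4) (5,5) (5,6) (6,4) (6,5) (6,6)] -> total=13
Click 4 (5,1) count=1: revealed 1 new [(5,1)] -> total=14

Answer: .......
.......
#....##
.....##
.....##
.#..###
....###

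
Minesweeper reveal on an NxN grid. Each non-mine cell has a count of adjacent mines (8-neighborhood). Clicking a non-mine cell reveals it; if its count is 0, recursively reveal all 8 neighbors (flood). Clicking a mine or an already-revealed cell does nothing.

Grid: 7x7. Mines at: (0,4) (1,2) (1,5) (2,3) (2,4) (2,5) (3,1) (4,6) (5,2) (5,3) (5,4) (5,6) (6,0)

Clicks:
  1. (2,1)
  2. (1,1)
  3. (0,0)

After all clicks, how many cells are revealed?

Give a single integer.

Click 1 (2,1) count=2: revealed 1 new [(2,1)] -> total=1
Click 2 (1,1) count=1: revealed 1 new [(1,1)] -> total=2
Click 3 (0,0) count=0: revealed 4 new [(0,0) (0,1) (1,0) (2,0)] -> total=6

Answer: 6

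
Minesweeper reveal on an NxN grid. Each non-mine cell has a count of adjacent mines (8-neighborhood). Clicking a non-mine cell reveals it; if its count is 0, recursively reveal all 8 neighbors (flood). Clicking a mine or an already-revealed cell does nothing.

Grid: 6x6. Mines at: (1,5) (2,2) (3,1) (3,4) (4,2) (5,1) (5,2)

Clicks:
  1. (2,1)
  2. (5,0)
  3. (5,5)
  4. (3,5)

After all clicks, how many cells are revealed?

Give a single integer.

Answer: 9

Derivation:
Click 1 (2,1) count=2: revealed 1 new [(2,1)] -> total=1
Click 2 (5,0) count=1: revealed 1 new [(5,0)] -> total=2
Click 3 (5,5) count=0: revealed 6 new [(4,3) (4,4) (4,5) (5,3) (5,4) (5,5)] -> total=8
Click 4 (3,5) count=1: revealed 1 new [(3,5)] -> total=9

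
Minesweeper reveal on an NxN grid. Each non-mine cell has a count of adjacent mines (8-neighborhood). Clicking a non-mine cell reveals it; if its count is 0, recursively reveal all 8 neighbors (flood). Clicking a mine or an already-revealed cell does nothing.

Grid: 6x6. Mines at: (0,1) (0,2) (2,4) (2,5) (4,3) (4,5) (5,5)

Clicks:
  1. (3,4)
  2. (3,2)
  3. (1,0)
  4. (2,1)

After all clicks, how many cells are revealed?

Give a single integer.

Answer: 19

Derivation:
Click 1 (3,4) count=4: revealed 1 new [(3,4)] -> total=1
Click 2 (3,2) count=1: revealed 1 new [(3,2)] -> total=2
Click 3 (1,0) count=1: revealed 1 new [(1,0)] -> total=3
Click 4 (2,1) count=0: revealed 16 new [(1,1) (1,2) (1,3) (2,0) (2,1) (2,2) (2,3) (3,0) (3,1) (3,3) (4,0) (4,1) (4,2) (5,0) (5,1) (5,2)] -> total=19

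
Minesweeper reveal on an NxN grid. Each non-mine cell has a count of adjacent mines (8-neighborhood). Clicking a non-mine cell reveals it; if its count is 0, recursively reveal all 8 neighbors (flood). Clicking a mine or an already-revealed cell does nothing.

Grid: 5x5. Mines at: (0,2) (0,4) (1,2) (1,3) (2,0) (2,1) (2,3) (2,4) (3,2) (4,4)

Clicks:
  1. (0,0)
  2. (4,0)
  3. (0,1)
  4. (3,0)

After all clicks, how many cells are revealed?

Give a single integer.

Click 1 (0,0) count=0: revealed 4 new [(0,0) (0,1) (1,0) (1,1)] -> total=4
Click 2 (4,0) count=0: revealed 4 new [(3,0) (3,1) (4,0) (4,1)] -> total=8
Click 3 (0,1) count=2: revealed 0 new [(none)] -> total=8
Click 4 (3,0) count=2: revealed 0 new [(none)] -> total=8

Answer: 8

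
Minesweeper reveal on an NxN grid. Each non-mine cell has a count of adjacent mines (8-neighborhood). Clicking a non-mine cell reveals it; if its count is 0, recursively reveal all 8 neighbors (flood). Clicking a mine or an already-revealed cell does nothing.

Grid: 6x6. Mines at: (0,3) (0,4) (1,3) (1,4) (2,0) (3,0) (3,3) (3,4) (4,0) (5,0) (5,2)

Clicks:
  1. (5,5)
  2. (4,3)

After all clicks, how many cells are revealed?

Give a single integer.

Answer: 6

Derivation:
Click 1 (5,5) count=0: revealed 6 new [(4,3) (4,4) (4,5) (5,3) (5,4) (5,5)] -> total=6
Click 2 (4,3) count=3: revealed 0 new [(none)] -> total=6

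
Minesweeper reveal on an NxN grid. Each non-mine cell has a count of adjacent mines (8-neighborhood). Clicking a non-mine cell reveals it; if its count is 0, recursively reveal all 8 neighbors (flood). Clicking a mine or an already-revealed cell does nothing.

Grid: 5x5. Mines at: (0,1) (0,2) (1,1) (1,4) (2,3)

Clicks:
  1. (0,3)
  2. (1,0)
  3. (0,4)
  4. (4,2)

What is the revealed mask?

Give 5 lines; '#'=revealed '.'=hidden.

Answer: ...##
#....
###..
#####
#####

Derivation:
Click 1 (0,3) count=2: revealed 1 new [(0,3)] -> total=1
Click 2 (1,0) count=2: revealed 1 new [(1,0)] -> total=2
Click 3 (0,4) count=1: revealed 1 new [(0,4)] -> total=3
Click 4 (4,2) count=0: revealed 13 new [(2,0) (2,1) (2,2) (3,0) (3,1) (3,2) (3,3) (3,4) (4,0) (4,1) (4,2) (4,3) (4,4)] -> total=16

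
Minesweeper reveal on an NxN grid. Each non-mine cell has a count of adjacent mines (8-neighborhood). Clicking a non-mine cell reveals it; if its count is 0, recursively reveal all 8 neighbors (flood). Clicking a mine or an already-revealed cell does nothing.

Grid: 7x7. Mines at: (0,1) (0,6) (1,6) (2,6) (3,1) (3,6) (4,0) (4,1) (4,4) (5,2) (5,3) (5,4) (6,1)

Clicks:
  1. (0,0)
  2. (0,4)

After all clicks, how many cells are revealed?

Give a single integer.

Click 1 (0,0) count=1: revealed 1 new [(0,0)] -> total=1
Click 2 (0,4) count=0: revealed 16 new [(0,2) (0,3) (0,4) (0,5) (1,2) (1,3) (1,4) (1,5) (2,2) (2,3) (2,4) (2,5) (3,2) (3,3) (3,4) (3,5)] -> total=17

Answer: 17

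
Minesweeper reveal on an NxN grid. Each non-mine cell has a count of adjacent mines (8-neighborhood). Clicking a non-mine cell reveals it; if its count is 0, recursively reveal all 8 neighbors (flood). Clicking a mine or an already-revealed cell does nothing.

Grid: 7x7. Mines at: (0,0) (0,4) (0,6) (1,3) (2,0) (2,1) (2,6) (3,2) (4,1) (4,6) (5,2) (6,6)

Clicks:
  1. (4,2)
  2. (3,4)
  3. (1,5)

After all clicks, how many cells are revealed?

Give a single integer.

Click 1 (4,2) count=3: revealed 1 new [(4,2)] -> total=1
Click 2 (3,4) count=0: revealed 15 new [(2,3) (2,4) (2,5) (3,3) (3,4) (3,5) (4,3) (4,4) (4,5) (5,3) (5,4) (5,5) (6,3) (6,4) (6,5)] -> total=16
Click 3 (1,5) count=3: revealed 1 new [(1,5)] -> total=17

Answer: 17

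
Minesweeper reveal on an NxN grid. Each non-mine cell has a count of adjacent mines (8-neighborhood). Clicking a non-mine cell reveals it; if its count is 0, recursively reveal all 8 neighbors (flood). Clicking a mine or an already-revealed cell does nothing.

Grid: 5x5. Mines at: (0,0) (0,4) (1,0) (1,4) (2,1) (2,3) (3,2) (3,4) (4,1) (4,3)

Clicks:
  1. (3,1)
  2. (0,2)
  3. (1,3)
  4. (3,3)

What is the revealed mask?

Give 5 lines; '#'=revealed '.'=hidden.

Answer: .###.
.###.
.....
.#.#.
.....

Derivation:
Click 1 (3,1) count=3: revealed 1 new [(3,1)] -> total=1
Click 2 (0,2) count=0: revealed 6 new [(0,1) (0,2) (0,3) (1,1) (1,2) (1,3)] -> total=7
Click 3 (1,3) count=3: revealed 0 new [(none)] -> total=7
Click 4 (3,3) count=4: revealed 1 new [(3,3)] -> total=8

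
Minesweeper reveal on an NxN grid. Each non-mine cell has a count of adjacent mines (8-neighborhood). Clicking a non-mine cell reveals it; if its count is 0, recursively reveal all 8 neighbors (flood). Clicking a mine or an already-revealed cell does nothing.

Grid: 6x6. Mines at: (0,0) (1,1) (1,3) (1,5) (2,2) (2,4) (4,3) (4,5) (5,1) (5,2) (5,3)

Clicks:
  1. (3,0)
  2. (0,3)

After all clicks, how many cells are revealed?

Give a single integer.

Click 1 (3,0) count=0: revealed 6 new [(2,0) (2,1) (3,0) (3,1) (4,0) (4,1)] -> total=6
Click 2 (0,3) count=1: revealed 1 new [(0,3)] -> total=7

Answer: 7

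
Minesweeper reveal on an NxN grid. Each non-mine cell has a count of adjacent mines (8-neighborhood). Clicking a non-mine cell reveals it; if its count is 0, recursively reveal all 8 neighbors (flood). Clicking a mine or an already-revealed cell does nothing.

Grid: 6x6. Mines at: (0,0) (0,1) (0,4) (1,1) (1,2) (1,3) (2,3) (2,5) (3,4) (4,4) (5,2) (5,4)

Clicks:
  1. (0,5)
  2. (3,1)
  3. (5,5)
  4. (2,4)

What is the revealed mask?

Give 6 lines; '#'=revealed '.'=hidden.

Answer: .....#
......
###.#.
###...
###...
##...#

Derivation:
Click 1 (0,5) count=1: revealed 1 new [(0,5)] -> total=1
Click 2 (3,1) count=0: revealed 11 new [(2,0) (2,1) (2,2) (3,0) (3,1) (3,2) (4,0) (4,1) (4,2) (5,0) (5,1)] -> total=12
Click 3 (5,5) count=2: revealed 1 new [(5,5)] -> total=13
Click 4 (2,4) count=4: revealed 1 new [(2,4)] -> total=14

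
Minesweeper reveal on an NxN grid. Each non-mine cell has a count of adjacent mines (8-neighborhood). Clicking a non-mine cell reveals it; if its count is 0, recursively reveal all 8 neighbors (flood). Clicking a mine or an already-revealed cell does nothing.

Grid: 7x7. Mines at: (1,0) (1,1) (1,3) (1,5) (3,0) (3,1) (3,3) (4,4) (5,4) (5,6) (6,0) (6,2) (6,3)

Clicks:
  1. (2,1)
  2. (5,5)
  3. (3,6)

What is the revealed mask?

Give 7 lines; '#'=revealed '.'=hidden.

Answer: .......
.......
.#...##
.....##
.....##
.....#.
.......

Derivation:
Click 1 (2,1) count=4: revealed 1 new [(2,1)] -> total=1
Click 2 (5,5) count=3: revealed 1 new [(5,5)] -> total=2
Click 3 (3,6) count=0: revealed 6 new [(2,5) (2,6) (3,5) (3,6) (4,5) (4,6)] -> total=8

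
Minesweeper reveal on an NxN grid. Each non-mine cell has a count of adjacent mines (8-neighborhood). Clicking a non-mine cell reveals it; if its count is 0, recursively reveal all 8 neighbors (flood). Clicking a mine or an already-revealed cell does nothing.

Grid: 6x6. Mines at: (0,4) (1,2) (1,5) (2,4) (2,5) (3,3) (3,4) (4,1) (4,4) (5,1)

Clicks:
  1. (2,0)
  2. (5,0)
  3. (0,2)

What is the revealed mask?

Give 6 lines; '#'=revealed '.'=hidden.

Click 1 (2,0) count=0: revealed 8 new [(0,0) (0,1) (1,0) (1,1) (2,0) (2,1) (3,0) (3,1)] -> total=8
Click 2 (5,0) count=2: revealed 1 new [(5,0)] -> total=9
Click 3 (0,2) count=1: revealed 1 new [(0,2)] -> total=10

Answer: ###...
##....
##....
##....
......
#.....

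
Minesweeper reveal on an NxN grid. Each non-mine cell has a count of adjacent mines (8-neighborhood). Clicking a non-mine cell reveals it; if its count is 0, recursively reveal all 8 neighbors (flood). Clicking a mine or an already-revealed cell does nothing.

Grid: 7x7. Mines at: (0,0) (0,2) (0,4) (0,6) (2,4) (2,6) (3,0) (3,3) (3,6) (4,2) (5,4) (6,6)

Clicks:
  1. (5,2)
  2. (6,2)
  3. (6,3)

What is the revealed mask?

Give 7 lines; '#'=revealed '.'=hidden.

Click 1 (5,2) count=1: revealed 1 new [(5,2)] -> total=1
Click 2 (6,2) count=0: revealed 9 new [(4,0) (4,1) (5,0) (5,1) (5,3) (6,0) (6,1) (6,2) (6,3)] -> total=10
Click 3 (6,3) count=1: revealed 0 new [(none)] -> total=10

Answer: .......
.......
.......
.......
##.....
####...
####...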